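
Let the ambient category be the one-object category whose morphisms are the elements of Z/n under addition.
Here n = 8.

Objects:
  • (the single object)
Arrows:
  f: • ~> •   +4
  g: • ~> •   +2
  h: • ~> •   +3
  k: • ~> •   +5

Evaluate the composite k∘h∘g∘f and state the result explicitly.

  0 +4≡4 +2≡6 +3≡1 +5≡6  (mod 8)
result: +6

Answer: +6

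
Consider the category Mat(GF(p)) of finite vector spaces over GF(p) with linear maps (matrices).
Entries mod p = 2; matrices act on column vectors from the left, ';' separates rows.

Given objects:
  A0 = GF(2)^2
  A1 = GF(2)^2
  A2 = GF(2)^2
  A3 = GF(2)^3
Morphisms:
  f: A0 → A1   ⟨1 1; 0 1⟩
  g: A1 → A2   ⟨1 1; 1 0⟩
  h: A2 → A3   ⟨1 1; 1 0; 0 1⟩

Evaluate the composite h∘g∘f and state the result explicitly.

Answer: ⟨0 1; 1 0; 1 1⟩

Work:
  e0=(1,0) f→(1,0) g→(1,1) h→(0,1,1)
  e1=(0,1) f→(1,1) g→(0,1) h→(1,0,1)
result: ⟨0 1; 1 0; 1 1⟩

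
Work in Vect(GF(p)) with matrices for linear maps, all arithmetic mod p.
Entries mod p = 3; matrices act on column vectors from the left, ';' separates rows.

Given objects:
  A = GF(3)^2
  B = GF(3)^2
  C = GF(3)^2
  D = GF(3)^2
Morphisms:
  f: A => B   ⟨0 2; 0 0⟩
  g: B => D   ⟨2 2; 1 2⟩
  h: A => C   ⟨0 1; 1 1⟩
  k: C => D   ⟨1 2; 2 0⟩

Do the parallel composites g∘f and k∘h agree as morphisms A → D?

1) trace f;g:
  e0=[1,0] f=>[0,0] g=>[0,0]
  e1=[0,1] f=>[2,0] g=>[1,2]
  result₁ = ⟨0 1; 0 2⟩
2) trace h;k:
  e0=[1,0] h=>[0,1] k=>[2,0]
  e1=[0,1] h=>[1,1] k=>[0,2]
  result₂ = ⟨2 0; 0 2⟩
Equal? differ; not commutative

Answer: DOES NOT COMMUTE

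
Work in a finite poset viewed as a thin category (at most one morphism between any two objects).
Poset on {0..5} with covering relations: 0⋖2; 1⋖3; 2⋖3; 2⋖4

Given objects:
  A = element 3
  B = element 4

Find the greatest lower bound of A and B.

Answer: A∧B = 2

Work:
Lower bounds of A=3 and B=4: {0,2}
  0 <= 2
  2 <= 2
glb = 2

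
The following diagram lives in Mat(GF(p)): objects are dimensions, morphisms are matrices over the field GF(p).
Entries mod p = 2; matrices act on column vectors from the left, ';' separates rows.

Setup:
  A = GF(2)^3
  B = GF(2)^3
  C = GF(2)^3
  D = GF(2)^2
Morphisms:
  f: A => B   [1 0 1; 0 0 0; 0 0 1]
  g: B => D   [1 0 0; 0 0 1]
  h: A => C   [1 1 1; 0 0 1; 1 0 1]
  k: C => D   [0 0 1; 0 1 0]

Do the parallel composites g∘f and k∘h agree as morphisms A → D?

Answer: COMMUTES

Trace:
1) trace f;g:
  e0=(1,0,0) f=>(1,0,0) g=>(1,0)
  e1=(0,1,0) f=>(0,0,0) g=>(0,0)
  e2=(0,0,1) f=>(1,0,1) g=>(1,1)
  composite₁ = [1 0 1; 0 0 1]
2) trace h;k:
  e0=(1,0,0) h=>(1,0,1) k=>(1,0)
  e1=(0,1,0) h=>(1,0,0) k=>(0,0)
  e2=(0,0,1) h=>(1,1,1) k=>(1,1)
  composite₂ = [1 0 1; 0 0 1]
Equal? equal; square commutes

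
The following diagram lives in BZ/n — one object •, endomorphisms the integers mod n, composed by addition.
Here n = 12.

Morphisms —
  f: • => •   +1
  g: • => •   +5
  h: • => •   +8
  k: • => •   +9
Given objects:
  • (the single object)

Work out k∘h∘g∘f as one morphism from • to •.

Answer: +11

Work:
  0 +1≡1 +5≡6 +8≡2 +9≡11  (mod 12)
result: +11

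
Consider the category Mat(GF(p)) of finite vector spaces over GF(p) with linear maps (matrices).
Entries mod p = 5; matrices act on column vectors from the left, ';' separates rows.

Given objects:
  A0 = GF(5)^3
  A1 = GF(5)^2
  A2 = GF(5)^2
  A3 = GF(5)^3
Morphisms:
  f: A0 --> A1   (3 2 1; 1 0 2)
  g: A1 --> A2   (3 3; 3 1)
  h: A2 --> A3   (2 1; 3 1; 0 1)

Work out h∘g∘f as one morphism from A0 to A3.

Answer: (4 3 3; 1 4 2; 0 1 0)

Trace:
  e0=⟨1,0,0⟩ f-->⟨3,1⟩ g-->⟨2,0⟩ h-->⟨4,1,0⟩
  e1=⟨0,1,0⟩ f-->⟨2,0⟩ g-->⟨1,1⟩ h-->⟨3,4,1⟩
  e2=⟨0,0,1⟩ f-->⟨1,2⟩ g-->⟨4,0⟩ h-->⟨3,2,0⟩
⟦path⟧: (4 3 3; 1 4 2; 0 1 0)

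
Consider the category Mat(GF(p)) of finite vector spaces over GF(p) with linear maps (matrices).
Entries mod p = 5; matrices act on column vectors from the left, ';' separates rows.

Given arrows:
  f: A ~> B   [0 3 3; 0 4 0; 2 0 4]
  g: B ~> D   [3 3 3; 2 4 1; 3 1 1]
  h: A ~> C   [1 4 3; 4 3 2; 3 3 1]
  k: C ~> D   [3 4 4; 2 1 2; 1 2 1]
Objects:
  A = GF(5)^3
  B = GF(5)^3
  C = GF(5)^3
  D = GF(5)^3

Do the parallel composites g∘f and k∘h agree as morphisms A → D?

Along f;g (path 1):
  e0=⟨1,0,0⟩ f~>⟨0,0,2⟩ g~>⟨1,2,2⟩
  e1=⟨0,1,0⟩ f~>⟨3,4,0⟩ g~>⟨1,2,3⟩
  e2=⟨0,0,1⟩ f~>⟨3,0,4⟩ g~>⟨1,0,3⟩
  result₁ = [1 1 1; 2 2 0; 2 3 3]
Along h;k (path 2):
  e0=⟨1,0,0⟩ h~>⟨1,4,3⟩ k~>⟨1,2,2⟩
  e1=⟨0,1,0⟩ h~>⟨4,3,3⟩ k~>⟨1,2,3⟩
  e2=⟨0,0,1⟩ h~>⟨3,2,1⟩ k~>⟨1,0,3⟩
  result₂ = [1 1 1; 2 2 0; 2 3 3]
Equal? equal; square commutes

Answer: COMMUTES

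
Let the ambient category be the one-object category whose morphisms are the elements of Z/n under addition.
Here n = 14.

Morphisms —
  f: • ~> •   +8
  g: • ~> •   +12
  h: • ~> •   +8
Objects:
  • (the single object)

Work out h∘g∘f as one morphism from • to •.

Answer: +0

Work:
  0 +8≡8 +12≡6 +8≡0  (mod 14)
composite: +0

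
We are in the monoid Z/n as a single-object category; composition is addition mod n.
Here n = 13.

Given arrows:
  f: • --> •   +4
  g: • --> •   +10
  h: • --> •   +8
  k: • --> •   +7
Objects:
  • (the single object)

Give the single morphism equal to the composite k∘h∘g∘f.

Answer: +3

Derivation:
  0 +4≡4 +10≡1 +8≡9 +7≡3  (mod 13)
result: +3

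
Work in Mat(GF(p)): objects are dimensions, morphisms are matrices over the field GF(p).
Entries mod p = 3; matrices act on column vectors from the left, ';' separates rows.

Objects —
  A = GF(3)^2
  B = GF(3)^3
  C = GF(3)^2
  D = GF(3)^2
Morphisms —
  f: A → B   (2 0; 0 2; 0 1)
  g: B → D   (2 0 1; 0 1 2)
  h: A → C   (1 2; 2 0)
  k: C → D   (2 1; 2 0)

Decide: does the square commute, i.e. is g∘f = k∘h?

Along f;g (path 1):
  e0=[1,0] f→[2,0,0] g→[1,0]
  e1=[0,1] f→[0,2,1] g→[1,1]
  result₁ = (1 1; 0 1)
Along h;k (path 2):
  e0=[1,0] h→[1,2] k→[1,2]
  e1=[0,1] h→[2,0] k→[1,1]
  result₂ = (1 1; 2 1)
Equal? NO — does not commute

Answer: DOES NOT COMMUTE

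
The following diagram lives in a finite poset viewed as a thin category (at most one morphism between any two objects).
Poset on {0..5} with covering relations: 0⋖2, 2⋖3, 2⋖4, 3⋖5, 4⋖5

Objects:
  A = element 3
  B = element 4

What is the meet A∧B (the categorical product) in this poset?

Answer: A∧B = 2

Work:
Common predecessors of 3,4: {0,2}
  0 <= 2
  2 <= 2
glb = 2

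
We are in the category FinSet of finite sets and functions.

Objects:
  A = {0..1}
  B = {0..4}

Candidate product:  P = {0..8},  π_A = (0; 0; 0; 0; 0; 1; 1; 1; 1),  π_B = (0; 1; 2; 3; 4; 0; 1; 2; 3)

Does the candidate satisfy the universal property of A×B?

Answer: NOT A VALID PRODUCT — |P|=9 ≠ |A|·|B|=10

Derivation:
|A|·|B| = 2·5 = 10;  |P| = 9
  → cardinalities differ; no bijection possible.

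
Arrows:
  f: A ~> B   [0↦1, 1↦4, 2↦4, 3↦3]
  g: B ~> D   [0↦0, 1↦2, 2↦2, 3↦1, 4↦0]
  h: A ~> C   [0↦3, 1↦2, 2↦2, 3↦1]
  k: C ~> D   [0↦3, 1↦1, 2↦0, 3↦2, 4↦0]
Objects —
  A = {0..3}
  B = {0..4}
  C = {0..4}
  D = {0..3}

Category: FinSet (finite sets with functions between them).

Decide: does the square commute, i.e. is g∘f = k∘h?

Path 1 = f;g:
  0 f~>1 g~>2
  1 f~>4 g~>0
  2 f~>4 g~>0
  3 f~>3 g~>1
  composite₁ = [0↦2, 1↦0, 2↦0, 3↦1]
Path 2 = h;k:
  0 h~>3 k~>2
  1 h~>2 k~>0
  2 h~>2 k~>0
  3 h~>1 k~>1
  composite₂ = [0↦2, 1↦0, 2↦0, 3↦1]
Equal? YES — commutes

Answer: COMMUTES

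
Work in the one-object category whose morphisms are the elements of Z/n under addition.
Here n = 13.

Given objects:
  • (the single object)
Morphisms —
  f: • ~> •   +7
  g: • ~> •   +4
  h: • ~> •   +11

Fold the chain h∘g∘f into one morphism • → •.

Answer: +9

Work:
  0 +7≡7 +4≡11 +11≡9  (mod 13)
⟦path⟧: +9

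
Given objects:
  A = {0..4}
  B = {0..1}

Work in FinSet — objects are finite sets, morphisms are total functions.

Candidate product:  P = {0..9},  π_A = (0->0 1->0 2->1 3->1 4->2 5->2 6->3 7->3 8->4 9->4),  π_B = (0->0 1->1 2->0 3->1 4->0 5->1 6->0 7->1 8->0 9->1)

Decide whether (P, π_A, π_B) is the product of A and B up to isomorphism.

|A|·|B| = 5·2 = 10;  |P| = 10
Check the pairing map k ↦ (π_A(k), π_B(k)):
  0 -> (0,0)
  1 -> (0,1)
  2 -> (1,0)
  3 -> (1,1)
  4 -> (2,0)
  5 -> (2,1)
  6 -> (3,0)
  7 -> (3,1)
  8 -> (4,0)
  9 -> (4,1)
distinct pairs in image: 10 / 10 needed
  → bijection onto A×B; projections well-typed.

Answer: VALID PRODUCT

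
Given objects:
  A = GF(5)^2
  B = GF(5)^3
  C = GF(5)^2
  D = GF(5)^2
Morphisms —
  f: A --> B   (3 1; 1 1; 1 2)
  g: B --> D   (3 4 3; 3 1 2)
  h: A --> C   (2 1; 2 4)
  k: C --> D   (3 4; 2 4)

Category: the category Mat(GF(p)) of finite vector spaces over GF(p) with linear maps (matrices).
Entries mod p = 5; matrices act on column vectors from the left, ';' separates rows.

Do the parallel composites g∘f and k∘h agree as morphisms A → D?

Answer: DOES NOT COMMUTE

Trace:
Along f;g (path 1):
  e0=[1,0] f-->[3,1,1] g-->[1,2]
  e1=[0,1] f-->[1,1,2] g-->[3,3]
  composite₁ = (1 3; 2 3)
Along h;k (path 2):
  e0=[1,0] h-->[2,2] k-->[4,2]
  e1=[0,1] h-->[1,4] k-->[4,3]
  composite₂ = (4 4; 2 3)
Equal? differ; not commutative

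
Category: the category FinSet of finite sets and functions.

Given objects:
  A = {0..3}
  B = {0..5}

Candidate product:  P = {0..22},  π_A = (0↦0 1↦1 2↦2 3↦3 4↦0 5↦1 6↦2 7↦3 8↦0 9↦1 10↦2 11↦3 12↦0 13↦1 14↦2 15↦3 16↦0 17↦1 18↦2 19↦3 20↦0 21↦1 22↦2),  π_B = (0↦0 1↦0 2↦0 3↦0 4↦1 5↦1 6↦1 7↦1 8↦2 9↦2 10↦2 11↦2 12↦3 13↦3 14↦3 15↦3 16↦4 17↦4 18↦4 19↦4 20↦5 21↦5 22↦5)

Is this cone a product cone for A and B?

|A|·|B| = 4·6 = 24;  |P| = 23
  → cardinalities differ; no bijection possible.

Answer: NOT A VALID PRODUCT — |P|=23 ≠ |A|·|B|=24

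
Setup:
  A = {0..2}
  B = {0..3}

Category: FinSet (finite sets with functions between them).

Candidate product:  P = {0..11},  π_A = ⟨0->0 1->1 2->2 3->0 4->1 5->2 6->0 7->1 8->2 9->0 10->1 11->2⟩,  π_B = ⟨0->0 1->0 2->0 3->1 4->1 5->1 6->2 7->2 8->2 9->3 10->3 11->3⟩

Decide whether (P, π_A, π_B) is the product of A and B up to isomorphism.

Answer: VALID PRODUCT

Derivation:
|A|·|B| = 3·4 = 12;  |P| = 12
Check the pairing map k ↦ (π_A(k), π_B(k)):
  0 -> (0,0)
  1 -> (1,0)
  2 -> (2,0)
  3 -> (0,1)
  4 -> (1,1)
  5 -> (2,1)
  6 -> (0,2)
  7 -> (1,2)
  8 -> (2,2)
  9 -> (0,3)
  10 -> (1,3)
  11 -> (2,3)
distinct pairs in image: 12 / 12 needed
  → bijection onto A×B; projections well-typed.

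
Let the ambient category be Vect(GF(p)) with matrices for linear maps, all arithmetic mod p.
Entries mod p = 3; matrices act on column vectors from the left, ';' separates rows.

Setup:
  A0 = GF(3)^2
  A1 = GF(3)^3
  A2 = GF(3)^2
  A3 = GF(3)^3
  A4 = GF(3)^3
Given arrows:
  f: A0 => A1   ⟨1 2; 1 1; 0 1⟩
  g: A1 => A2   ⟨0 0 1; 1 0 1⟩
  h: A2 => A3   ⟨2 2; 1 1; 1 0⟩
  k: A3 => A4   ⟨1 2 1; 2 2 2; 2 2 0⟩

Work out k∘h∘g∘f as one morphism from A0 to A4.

Answer: ⟨1 2; 0 2; 0 0⟩

Derivation:
  e0=⟨1,0⟩ f=>⟨1,1,0⟩ g=>⟨0,1⟩ h=>⟨2,1,0⟩ k=>⟨1,0,0⟩
  e1=⟨0,1⟩ f=>⟨2,1,1⟩ g=>⟨1,0⟩ h=>⟨2,1,1⟩ k=>⟨2,2,0⟩
result: ⟨1 2; 0 2; 0 0⟩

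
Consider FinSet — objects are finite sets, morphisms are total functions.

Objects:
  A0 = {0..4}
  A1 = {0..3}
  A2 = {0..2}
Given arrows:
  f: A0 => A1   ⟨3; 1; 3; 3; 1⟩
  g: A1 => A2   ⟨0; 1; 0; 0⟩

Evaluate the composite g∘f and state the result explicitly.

Answer: ⟨0; 1; 0; 0; 1⟩

Work:
  0 f=>3 g=>0
  1 f=>1 g=>1
  2 f=>3 g=>0
  3 f=>3 g=>0
  4 f=>1 g=>1
composite: ⟨0; 1; 0; 0; 1⟩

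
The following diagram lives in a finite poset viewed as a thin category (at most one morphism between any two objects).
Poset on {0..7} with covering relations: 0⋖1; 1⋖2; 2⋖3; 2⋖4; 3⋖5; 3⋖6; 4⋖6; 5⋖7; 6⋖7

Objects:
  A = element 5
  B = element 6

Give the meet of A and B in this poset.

Answer: A∧B = 3

Work:
Common predecessors of 5,6: {0,1,2,3}
  0 <= 3
  1 <= 3
  2 <= 3
  3 <= 3
glb = 3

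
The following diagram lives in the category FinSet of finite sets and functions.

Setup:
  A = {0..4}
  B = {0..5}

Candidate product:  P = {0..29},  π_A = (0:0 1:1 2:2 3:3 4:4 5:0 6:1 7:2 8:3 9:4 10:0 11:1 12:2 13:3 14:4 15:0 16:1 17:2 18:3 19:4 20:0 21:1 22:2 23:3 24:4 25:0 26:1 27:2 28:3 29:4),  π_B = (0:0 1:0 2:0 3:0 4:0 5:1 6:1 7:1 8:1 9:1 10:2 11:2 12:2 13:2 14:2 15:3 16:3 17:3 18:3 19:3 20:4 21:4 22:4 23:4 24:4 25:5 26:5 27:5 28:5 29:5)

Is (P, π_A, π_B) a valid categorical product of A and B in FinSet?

|A|·|B| = 5·6 = 30;  |P| = 30
Check the pairing map k ↦ (π_A(k), π_B(k)):
  0 : (0,0)
  1 : (1,0)
  2 : (2,0)
  3 : (3,0)
  4 : (4,0)
  5 : (0,1)
  6 : (1,1)
  7 : (2,1)
  8 : (3,1)
  9 : (4,1)
  10 : (0,2)
  11 : (1,2)
  12 : (2,2)
  13 : (3,2)
  14 : (4,2)
  15 : (0,3)
  16 : (1,3)
  17 : (2,3)
  18 : (3,3)
  19 : (4,3)
  20 : (0,4)
  21 : (1,4)
  22 : (2,4)
  23 : (3,4)
  24 : (4,4)
  25 : (0,5)
  26 : (1,5)
  27 : (2,5)
  28 : (3,5)
  29 : (4,5)
distinct pairs in image: 30 / 30 needed
  → bijection onto A×B; projections well-typed.

Answer: VALID PRODUCT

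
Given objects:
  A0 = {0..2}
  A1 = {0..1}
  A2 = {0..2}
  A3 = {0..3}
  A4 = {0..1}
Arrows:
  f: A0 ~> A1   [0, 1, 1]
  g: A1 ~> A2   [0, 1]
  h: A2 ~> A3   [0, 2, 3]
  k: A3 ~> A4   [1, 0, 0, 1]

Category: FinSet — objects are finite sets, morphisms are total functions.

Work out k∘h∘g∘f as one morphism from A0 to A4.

  0 f~>0 g~>0 h~>0 k~>1
  1 f~>1 g~>1 h~>2 k~>0
  2 f~>1 g~>1 h~>2 k~>0
⟦path⟧: [1, 0, 0]

Answer: [1, 0, 0]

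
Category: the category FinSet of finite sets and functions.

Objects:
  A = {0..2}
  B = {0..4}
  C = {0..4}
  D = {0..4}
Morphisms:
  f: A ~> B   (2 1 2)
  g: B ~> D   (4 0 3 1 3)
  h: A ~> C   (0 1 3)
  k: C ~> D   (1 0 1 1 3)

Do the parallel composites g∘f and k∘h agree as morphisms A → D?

Answer: DOES NOT COMMUTE

Derivation:
Along f;g (path 1):
  0 f~>2 g~>3
  1 f~>1 g~>0
  2 f~>2 g~>3
  composite₁ = (3 0 3)
Along h;k (path 2):
  0 h~>0 k~>1
  1 h~>1 k~>0
  2 h~>3 k~>1
  composite₂ = (1 0 1)
Equal? NO — does not commute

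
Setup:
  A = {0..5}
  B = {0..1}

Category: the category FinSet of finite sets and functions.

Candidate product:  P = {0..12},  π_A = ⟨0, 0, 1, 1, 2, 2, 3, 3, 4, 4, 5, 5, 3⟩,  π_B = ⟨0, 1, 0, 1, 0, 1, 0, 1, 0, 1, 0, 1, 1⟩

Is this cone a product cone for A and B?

Answer: NOT A VALID PRODUCT — |P|=13 ≠ |A|·|B|=12

Derivation:
|A|·|B| = 6·2 = 12;  |P| = 13
  → cardinalities differ; no bijection possible.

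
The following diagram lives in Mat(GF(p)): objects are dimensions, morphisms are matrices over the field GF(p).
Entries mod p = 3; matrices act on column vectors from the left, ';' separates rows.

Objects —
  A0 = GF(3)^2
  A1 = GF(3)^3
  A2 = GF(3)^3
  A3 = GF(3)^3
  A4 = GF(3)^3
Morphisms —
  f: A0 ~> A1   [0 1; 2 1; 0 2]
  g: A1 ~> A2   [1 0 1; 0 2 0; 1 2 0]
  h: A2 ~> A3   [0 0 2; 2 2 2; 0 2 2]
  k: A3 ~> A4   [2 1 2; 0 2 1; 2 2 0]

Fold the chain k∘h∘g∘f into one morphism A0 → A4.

  e0=[1,0] f~>[0,2,0] g~>[0,1,1] h~>[2,1,1] k~>[1,0,0]
  e1=[0,1] f~>[1,1,2] g~>[0,2,0] h~>[0,1,1] k~>[0,0,2]
⟦path⟧: [1 0; 0 0; 0 2]

Answer: [1 0; 0 0; 0 2]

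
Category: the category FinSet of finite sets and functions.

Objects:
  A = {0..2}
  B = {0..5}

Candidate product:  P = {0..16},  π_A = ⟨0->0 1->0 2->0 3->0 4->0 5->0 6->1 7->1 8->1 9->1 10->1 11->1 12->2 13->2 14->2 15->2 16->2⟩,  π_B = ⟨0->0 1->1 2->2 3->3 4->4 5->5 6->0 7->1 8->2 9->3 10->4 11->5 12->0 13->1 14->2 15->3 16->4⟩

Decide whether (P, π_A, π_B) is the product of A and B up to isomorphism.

|A|·|B| = 3·6 = 18;  |P| = 17
  → cardinalities differ; no bijection possible.

Answer: NOT A VALID PRODUCT — |P|=17 ≠ |A|·|B|=18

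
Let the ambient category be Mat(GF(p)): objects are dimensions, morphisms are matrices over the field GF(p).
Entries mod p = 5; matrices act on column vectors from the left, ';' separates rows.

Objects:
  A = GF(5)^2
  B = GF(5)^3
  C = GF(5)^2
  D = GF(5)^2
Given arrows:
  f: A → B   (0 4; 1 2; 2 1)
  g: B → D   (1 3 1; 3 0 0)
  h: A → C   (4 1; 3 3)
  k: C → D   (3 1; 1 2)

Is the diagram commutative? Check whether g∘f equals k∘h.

Along f;g (path 1):
  e0=[1,0] f→[0,1,2] g→[0,0]
  e1=[0,1] f→[4,2,1] g→[1,2]
  result₁ = (0 1; 0 2)
Along h;k (path 2):
  e0=[1,0] h→[4,3] k→[0,0]
  e1=[0,1] h→[1,3] k→[1,2]
  result₂ = (0 1; 0 2)
Equal? equal; square commutes

Answer: COMMUTES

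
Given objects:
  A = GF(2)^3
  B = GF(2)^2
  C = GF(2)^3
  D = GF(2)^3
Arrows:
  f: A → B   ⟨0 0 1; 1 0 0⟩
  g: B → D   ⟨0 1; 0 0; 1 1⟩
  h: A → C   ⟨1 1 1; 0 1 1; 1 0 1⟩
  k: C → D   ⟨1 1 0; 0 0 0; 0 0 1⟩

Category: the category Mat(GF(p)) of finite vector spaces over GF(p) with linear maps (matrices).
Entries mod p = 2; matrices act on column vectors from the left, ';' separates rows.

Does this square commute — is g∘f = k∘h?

1) trace f;g:
  e0=(1,0,0) f→(0,1) g→(1,0,1)
  e1=(0,1,0) f→(0,0) g→(0,0,0)
  e2=(0,0,1) f→(1,0) g→(0,0,1)
  composite₁ = ⟨1 0 0; 0 0 0; 1 0 1⟩
2) trace h;k:
  e0=(1,0,0) h→(1,0,1) k→(1,0,1)
  e1=(0,1,0) h→(1,1,0) k→(0,0,0)
  e2=(0,0,1) h→(1,1,1) k→(0,0,1)
  composite₂ = ⟨1 0 0; 0 0 0; 1 0 1⟩
Equal? YES — commutes

Answer: COMMUTES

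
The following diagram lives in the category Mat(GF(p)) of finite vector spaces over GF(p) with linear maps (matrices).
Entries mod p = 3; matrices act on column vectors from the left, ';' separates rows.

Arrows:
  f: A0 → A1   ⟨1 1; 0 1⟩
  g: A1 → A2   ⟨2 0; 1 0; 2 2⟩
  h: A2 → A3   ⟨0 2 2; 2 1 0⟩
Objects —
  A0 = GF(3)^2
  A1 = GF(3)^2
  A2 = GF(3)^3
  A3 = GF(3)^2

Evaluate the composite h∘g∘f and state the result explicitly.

Answer: ⟨0 1; 2 2⟩

Work:
  e0=[1,0] f→[1,0] g→[2,1,2] h→[0,2]
  e1=[0,1] f→[1,1] g→[2,1,1] h→[1,2]
result: ⟨0 1; 2 2⟩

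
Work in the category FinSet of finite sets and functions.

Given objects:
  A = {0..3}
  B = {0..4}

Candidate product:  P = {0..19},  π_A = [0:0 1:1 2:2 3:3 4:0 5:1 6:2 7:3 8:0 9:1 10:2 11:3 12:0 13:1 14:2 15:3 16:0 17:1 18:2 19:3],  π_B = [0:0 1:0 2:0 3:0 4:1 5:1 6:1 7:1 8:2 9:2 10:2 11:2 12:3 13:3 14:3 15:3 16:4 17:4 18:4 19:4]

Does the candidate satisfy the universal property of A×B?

Answer: VALID PRODUCT

Trace:
|A|·|B| = 4·5 = 20;  |P| = 20
Check the pairing map k ↦ (π_A(k), π_B(k)):
  0 : (0,0)
  1 : (1,0)
  2 : (2,0)
  3 : (3,0)
  4 : (0,1)
  5 : (1,1)
  6 : (2,1)
  7 : (3,1)
  8 : (0,2)
  9 : (1,2)
  10 : (2,2)
  11 : (3,2)
  12 : (0,3)
  13 : (1,3)
  14 : (2,3)
  15 : (3,3)
  16 : (0,4)
  17 : (1,4)
  18 : (2,4)
  19 : (3,4)
distinct pairs in image: 20 / 20 needed
  → bijection onto A×B; projections well-typed.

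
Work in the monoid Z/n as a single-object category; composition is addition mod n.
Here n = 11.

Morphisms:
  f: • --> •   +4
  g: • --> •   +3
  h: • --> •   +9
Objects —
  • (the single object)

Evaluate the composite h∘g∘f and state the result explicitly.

  0 +4≡4 +3≡7 +9≡5  (mod 11)
⟦path⟧: +5

Answer: +5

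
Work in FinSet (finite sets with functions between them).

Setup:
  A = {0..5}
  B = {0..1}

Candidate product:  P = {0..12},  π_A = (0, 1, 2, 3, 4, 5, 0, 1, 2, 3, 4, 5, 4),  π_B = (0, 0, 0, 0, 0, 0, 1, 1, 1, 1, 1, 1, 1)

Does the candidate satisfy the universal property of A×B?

Answer: NOT A VALID PRODUCT — |P|=13 ≠ |A|·|B|=12

Derivation:
|A|·|B| = 6·2 = 12;  |P| = 13
  → cardinalities differ; no bijection possible.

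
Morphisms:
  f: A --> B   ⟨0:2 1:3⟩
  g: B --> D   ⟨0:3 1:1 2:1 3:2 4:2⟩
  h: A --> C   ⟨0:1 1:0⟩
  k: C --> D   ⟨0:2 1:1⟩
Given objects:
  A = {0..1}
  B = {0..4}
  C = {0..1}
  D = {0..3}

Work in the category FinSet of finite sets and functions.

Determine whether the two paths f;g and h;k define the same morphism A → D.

Path 1 = f;g:
  0 f-->2 g-->1
  1 f-->3 g-->2
  composite₁ = ⟨0:1 1:2⟩
Path 2 = h;k:
  0 h-->1 k-->1
  1 h-->0 k-->2
  composite₂ = ⟨0:1 1:2⟩
Equal? same morphism ✓

Answer: COMMUTES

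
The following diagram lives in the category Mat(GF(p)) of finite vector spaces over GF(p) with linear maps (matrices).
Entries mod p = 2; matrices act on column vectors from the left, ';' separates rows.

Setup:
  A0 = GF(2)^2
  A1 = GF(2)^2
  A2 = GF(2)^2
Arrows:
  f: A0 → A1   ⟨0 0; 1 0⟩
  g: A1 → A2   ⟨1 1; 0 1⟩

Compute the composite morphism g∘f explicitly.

Answer: ⟨1 0; 1 0⟩

Work:
  e0=[1,0] f→[0,1] g→[1,1]
  e1=[0,1] f→[0,0] g→[0,0]
result: ⟨1 0; 1 0⟩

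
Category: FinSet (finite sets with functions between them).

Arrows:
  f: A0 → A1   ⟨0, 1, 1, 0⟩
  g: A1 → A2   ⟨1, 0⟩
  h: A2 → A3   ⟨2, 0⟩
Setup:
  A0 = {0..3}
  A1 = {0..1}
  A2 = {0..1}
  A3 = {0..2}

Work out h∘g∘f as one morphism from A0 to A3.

  0 f→0 g→1 h→0
  1 f→1 g→0 h→2
  2 f→1 g→0 h→2
  3 f→0 g→1 h→0
composite: ⟨0, 2, 2, 0⟩

Answer: ⟨0, 2, 2, 0⟩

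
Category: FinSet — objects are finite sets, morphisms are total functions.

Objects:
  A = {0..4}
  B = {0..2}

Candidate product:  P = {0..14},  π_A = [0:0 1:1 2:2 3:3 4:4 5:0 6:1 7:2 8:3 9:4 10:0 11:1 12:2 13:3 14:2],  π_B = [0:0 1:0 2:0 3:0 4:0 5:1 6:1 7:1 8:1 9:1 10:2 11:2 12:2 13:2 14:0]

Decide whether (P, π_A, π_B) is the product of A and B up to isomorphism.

Answer: NOT A VALID PRODUCT — duplicate pair at indices 2,14

Work:
|A|·|B| = 5·3 = 15;  |P| = 15
Check the pairing map k ↦ (π_A(k), π_B(k)):
  0 : (0,0)
  1 : (1,0)
  2 : (2,0)
  3 : (3,0)
  4 : (4,0)
  5 : (0,1)
  6 : (1,1)
  7 : (2,1)
  8 : (3,1)
  9 : (4,1)
  10 : (0,2)
  11 : (1,2)
  12 : (2,2)
  13 : (3,2)
  14 : (2,0)  ✗ repeats pair of k=2
distinct pairs in image: 14 / 15 needed
  → (2,0) hit at k=2 and k=14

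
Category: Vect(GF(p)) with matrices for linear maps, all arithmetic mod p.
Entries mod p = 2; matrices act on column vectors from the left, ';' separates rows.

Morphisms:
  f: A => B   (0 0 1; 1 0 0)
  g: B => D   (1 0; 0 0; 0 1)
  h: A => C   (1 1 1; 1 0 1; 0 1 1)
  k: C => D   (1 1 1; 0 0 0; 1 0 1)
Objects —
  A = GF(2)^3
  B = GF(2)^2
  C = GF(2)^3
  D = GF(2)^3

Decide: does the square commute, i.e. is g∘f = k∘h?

1) trace f;g:
  e0=[1,0,0] f=>[0,1] g=>[0,0,1]
  e1=[0,1,0] f=>[0,0] g=>[0,0,0]
  e2=[0,0,1] f=>[1,0] g=>[1,0,0]
  ⟦path⟧₁ = (0 0 1; 0 0 0; 1 0 0)
2) trace h;k:
  e0=[1,0,0] h=>[1,1,0] k=>[0,0,1]
  e1=[0,1,0] h=>[1,0,1] k=>[0,0,0]
  e2=[0,0,1] h=>[1,1,1] k=>[1,0,0]
  ⟦path⟧₂ = (0 0 1; 0 0 0; 1 0 0)
Equal? same morphism ✓

Answer: COMMUTES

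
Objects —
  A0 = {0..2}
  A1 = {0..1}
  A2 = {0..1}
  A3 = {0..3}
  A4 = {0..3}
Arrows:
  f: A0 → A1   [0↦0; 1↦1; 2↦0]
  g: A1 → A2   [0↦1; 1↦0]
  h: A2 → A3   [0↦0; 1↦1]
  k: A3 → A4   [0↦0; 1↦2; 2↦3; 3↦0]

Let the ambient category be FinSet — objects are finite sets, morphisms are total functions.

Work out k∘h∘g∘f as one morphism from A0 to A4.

Answer: [0↦2; 1↦0; 2↦2]

Trace:
  0 f→0 g→1 h→1 k→2
  1 f→1 g→0 h→0 k→0
  2 f→0 g→1 h→1 k→2
result: [0↦2; 1↦0; 2↦2]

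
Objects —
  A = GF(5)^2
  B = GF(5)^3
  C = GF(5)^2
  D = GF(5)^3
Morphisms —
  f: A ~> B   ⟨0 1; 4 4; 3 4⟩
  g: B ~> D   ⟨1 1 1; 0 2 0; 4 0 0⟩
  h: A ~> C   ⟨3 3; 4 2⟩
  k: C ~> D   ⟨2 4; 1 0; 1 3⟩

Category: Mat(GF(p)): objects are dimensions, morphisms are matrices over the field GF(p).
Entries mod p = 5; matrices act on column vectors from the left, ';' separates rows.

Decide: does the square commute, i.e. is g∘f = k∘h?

Path 1 = f;g:
  e0=⟨1,0⟩ f~>⟨0,4,3⟩ g~>⟨2,3,0⟩
  e1=⟨0,1⟩ f~>⟨1,4,4⟩ g~>⟨4,3,4⟩
  composite₁ = ⟨2 4; 3 3; 0 4⟩
Path 2 = h;k:
  e0=⟨1,0⟩ h~>⟨3,4⟩ k~>⟨2,3,0⟩
  e1=⟨0,1⟩ h~>⟨3,2⟩ k~>⟨4,3,4⟩
  composite₂ = ⟨2 4; 3 3; 0 4⟩
Equal? same morphism ✓

Answer: COMMUTES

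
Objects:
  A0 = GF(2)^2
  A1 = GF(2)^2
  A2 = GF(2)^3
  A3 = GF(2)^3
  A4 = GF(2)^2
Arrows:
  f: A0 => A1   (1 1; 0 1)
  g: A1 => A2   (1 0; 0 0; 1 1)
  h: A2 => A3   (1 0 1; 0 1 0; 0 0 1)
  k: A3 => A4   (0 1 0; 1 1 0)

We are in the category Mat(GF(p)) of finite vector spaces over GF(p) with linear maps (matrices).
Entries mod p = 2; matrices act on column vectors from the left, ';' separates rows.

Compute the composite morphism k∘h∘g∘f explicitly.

  e0=(1,0) f=>(1,0) g=>(1,0,1) h=>(0,0,1) k=>(0,0)
  e1=(0,1) f=>(1,1) g=>(1,0,0) h=>(1,0,0) k=>(0,1)
⟦path⟧: (0 0; 0 1)

Answer: (0 0; 0 1)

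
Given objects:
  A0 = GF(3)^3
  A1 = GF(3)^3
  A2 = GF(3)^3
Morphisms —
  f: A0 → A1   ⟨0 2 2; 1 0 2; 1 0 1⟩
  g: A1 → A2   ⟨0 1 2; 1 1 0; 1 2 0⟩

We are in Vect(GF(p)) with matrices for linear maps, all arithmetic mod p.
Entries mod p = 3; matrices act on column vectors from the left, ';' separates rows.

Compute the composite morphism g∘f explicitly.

Answer: ⟨0 0 1; 1 2 1; 2 2 0⟩

Derivation:
  e0=[1,0,0] f→[0,1,1] g→[0,1,2]
  e1=[0,1,0] f→[2,0,0] g→[0,2,2]
  e2=[0,0,1] f→[2,2,1] g→[1,1,0]
result: ⟨0 0 1; 1 2 1; 2 2 0⟩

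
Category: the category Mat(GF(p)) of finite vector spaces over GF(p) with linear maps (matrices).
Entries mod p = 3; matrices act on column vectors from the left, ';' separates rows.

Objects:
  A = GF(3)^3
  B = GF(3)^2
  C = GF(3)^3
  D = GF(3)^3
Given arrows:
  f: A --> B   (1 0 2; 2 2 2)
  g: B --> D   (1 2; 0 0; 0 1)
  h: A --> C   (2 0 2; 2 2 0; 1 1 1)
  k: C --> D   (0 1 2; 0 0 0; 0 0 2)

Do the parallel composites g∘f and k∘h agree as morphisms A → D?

Answer: DOES NOT COMMUTE

Derivation:
Along f;g (path 1):
  e0=⟨1,0,0⟩ f-->⟨1,2⟩ g-->⟨2,0,2⟩
  e1=⟨0,1,0⟩ f-->⟨0,2⟩ g-->⟨1,0,2⟩
  e2=⟨0,0,1⟩ f-->⟨2,2⟩ g-->⟨0,0,2⟩
  composite₁ = (2 1 0; 0 0 0; 2 2 2)
Along h;k (path 2):
  e0=⟨1,0,0⟩ h-->⟨2,2,1⟩ k-->⟨1,0,2⟩
  e1=⟨0,1,0⟩ h-->⟨0,2,1⟩ k-->⟨1,0,2⟩
  e2=⟨0,0,1⟩ h-->⟨2,0,1⟩ k-->⟨2,0,2⟩
  composite₂ = (1 1 2; 0 0 0; 2 2 2)
Equal? NO — does not commute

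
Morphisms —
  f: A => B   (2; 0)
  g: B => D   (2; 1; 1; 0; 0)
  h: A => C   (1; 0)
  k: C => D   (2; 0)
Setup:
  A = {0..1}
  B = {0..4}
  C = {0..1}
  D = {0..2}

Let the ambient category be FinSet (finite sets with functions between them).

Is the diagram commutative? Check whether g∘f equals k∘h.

1) trace f;g:
  0 f=>2 g=>1
  1 f=>0 g=>2
  result₁ = (1; 2)
2) trace h;k:
  0 h=>1 k=>0
  1 h=>0 k=>2
  result₂ = (0; 2)
Equal? NO — does not commute

Answer: DOES NOT COMMUTE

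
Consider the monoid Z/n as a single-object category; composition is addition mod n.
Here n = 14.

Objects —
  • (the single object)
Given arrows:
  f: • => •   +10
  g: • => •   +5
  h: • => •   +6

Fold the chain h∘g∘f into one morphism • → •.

  0 +10≡10 +5≡1 +6≡7  (mod 14)
⟦path⟧: +7

Answer: +7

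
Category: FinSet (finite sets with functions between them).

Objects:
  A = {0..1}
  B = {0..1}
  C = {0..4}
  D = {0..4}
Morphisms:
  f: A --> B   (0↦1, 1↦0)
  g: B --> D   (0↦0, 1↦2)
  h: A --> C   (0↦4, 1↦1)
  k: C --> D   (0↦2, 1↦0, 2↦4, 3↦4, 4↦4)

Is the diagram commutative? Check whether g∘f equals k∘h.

1) trace f;g:
  0 f-->1 g-->2
  1 f-->0 g-->0
  result₁ = (0↦2, 1↦0)
2) trace h;k:
  0 h-->4 k-->4
  1 h-->1 k-->0
  result₂ = (0↦4, 1↦0)
Equal? differ; not commutative

Answer: DOES NOT COMMUTE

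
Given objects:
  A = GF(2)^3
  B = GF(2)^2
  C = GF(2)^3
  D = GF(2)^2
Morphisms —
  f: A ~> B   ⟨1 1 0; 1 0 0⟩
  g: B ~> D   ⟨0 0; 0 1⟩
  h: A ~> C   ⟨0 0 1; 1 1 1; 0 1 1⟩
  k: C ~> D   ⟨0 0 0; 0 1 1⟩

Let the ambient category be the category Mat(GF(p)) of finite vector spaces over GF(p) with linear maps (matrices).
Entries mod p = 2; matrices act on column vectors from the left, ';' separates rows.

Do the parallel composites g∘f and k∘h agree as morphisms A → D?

Answer: COMMUTES

Derivation:
Path 1 = f;g:
  e0=(1,0,0) f~>(1,1) g~>(0,1)
  e1=(0,1,0) f~>(1,0) g~>(0,0)
  e2=(0,0,1) f~>(0,0) g~>(0,0)
  result₁ = ⟨0 0 0; 1 0 0⟩
Path 2 = h;k:
  e0=(1,0,0) h~>(0,1,0) k~>(0,1)
  e1=(0,1,0) h~>(0,1,1) k~>(0,0)
  e2=(0,0,1) h~>(1,1,1) k~>(0,0)
  result₂ = ⟨0 0 0; 1 0 0⟩
Equal? same morphism ✓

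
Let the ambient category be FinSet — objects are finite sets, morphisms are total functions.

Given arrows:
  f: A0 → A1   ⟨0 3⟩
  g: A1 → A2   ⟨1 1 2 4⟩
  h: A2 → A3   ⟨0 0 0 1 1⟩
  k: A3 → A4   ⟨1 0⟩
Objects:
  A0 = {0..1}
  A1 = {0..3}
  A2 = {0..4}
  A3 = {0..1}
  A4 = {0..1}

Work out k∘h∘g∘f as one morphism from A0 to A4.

Answer: ⟨1 0⟩

Derivation:
  0 f→0 g→1 h→0 k→1
  1 f→3 g→4 h→1 k→0
⟦path⟧: ⟨1 0⟩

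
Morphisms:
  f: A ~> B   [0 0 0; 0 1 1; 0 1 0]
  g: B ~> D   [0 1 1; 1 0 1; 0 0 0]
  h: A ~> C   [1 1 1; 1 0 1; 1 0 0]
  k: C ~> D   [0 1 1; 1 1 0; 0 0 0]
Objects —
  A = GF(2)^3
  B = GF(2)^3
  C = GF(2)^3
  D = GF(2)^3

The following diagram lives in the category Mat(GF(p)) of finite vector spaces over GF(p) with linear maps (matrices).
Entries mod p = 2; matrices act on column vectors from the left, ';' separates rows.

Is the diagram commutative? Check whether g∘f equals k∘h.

1) trace f;g:
  e0=(1,0,0) f~>(0,0,0) g~>(0,0,0)
  e1=(0,1,0) f~>(0,1,1) g~>(0,1,0)
  e2=(0,0,1) f~>(0,1,0) g~>(1,0,0)
  composite₁ = [0 0 1; 0 1 0; 0 0 0]
2) trace h;k:
  e0=(1,0,0) h~>(1,1,1) k~>(0,0,0)
  e1=(0,1,0) h~>(1,0,0) k~>(0,1,0)
  e2=(0,0,1) h~>(1,1,0) k~>(1,0,0)
  composite₂ = [0 0 1; 0 1 0; 0 0 0]
Equal? same morphism ✓

Answer: COMMUTES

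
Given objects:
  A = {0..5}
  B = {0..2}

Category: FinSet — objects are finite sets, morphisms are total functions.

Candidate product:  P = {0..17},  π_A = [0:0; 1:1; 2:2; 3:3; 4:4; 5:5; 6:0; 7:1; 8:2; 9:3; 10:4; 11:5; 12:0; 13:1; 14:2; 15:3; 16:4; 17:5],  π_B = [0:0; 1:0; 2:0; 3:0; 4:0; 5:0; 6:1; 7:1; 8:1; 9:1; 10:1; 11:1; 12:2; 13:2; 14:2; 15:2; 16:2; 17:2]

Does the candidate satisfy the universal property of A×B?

Answer: VALID PRODUCT

Trace:
|A|·|B| = 6·3 = 18;  |P| = 18
Check the pairing map k ↦ (π_A(k), π_B(k)):
  0 : (0,0)
  1 : (1,0)
  2 : (2,0)
  3 : (3,0)
  4 : (4,0)
  5 : (5,0)
  6 : (0,1)
  7 : (1,1)
  8 : (2,1)
  9 : (3,1)
  10 : (4,1)
  11 : (5,1)
  12 : (0,2)
  13 : (1,2)
  14 : (2,2)
  15 : (3,2)
  16 : (4,2)
  17 : (5,2)
distinct pairs in image: 18 / 18 needed
  → bijection onto A×B; projections well-typed.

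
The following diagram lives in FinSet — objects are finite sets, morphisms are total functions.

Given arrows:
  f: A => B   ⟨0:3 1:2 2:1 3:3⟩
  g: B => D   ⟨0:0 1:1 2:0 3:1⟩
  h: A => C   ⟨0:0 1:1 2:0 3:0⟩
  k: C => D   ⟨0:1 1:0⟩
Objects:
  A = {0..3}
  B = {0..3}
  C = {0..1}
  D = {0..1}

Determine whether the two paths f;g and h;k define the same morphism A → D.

1) trace f;g:
  0 f=>3 g=>1
  1 f=>2 g=>0
  2 f=>1 g=>1
  3 f=>3 g=>1
  composite₁ = ⟨0:1 1:0 2:1 3:1⟩
2) trace h;k:
  0 h=>0 k=>1
  1 h=>1 k=>0
  2 h=>0 k=>1
  3 h=>0 k=>1
  composite₂ = ⟨0:1 1:0 2:1 3:1⟩
Equal? equal; square commutes

Answer: COMMUTES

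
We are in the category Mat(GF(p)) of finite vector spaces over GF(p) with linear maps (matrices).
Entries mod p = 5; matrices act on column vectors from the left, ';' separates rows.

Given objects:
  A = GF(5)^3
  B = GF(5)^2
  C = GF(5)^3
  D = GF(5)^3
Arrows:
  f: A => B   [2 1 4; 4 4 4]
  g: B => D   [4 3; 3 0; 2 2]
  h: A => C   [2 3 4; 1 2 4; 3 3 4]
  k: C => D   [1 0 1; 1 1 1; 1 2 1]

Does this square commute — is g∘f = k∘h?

Answer: COMMUTES

Work:
1) trace f;g:
  e0=(1,0,0) f=>(2,4) g=>(0,1,2)
  e1=(0,1,0) f=>(1,4) g=>(1,3,0)
  e2=(0,0,1) f=>(4,4) g=>(3,2,1)
  result₁ = [0 1 3; 1 3 2; 2 0 1]
2) trace h;k:
  e0=(1,0,0) h=>(2,1,3) k=>(0,1,2)
  e1=(0,1,0) h=>(3,2,3) k=>(1,3,0)
  e2=(0,0,1) h=>(4,4,4) k=>(3,2,1)
  result₂ = [0 1 3; 1 3 2; 2 0 1]
Equal? equal; square commutes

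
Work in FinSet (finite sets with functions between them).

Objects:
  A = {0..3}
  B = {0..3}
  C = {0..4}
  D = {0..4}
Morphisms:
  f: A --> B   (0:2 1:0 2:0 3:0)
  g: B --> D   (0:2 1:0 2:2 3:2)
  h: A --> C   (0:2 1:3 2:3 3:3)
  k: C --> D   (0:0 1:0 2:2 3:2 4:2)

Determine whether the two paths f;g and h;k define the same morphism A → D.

Along f;g (path 1):
  0 f-->2 g-->2
  1 f-->0 g-->2
  2 f-->0 g-->2
  3 f-->0 g-->2
  composite₁ = (0:2 1:2 2:2 3:2)
Along h;k (path 2):
  0 h-->2 k-->2
  1 h-->3 k-->2
  2 h-->3 k-->2
  3 h-->3 k-->2
  composite₂ = (0:2 1:2 2:2 3:2)
Equal? YES — commutes

Answer: COMMUTES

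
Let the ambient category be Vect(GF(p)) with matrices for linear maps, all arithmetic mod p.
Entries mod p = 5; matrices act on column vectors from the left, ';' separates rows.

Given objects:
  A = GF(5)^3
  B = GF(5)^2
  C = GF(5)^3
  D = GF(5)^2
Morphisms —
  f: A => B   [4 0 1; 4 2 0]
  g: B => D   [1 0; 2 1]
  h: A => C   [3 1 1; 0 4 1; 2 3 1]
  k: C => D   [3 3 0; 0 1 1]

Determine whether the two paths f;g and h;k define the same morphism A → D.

Answer: COMMUTES

Trace:
Along f;g (path 1):
  e0=⟨1,0,0⟩ f=>⟨4,4⟩ g=>⟨4,2⟩
  e1=⟨0,1,0⟩ f=>⟨0,2⟩ g=>⟨0,2⟩
  e2=⟨0,0,1⟩ f=>⟨1,0⟩ g=>⟨1,2⟩
  composite₁ = [4 0 1; 2 2 2]
Along h;k (path 2):
  e0=⟨1,0,0⟩ h=>⟨3,0,2⟩ k=>⟨4,2⟩
  e1=⟨0,1,0⟩ h=>⟨1,4,3⟩ k=>⟨0,2⟩
  e2=⟨0,0,1⟩ h=>⟨1,1,1⟩ k=>⟨1,2⟩
  composite₂ = [4 0 1; 2 2 2]
Equal? same morphism ✓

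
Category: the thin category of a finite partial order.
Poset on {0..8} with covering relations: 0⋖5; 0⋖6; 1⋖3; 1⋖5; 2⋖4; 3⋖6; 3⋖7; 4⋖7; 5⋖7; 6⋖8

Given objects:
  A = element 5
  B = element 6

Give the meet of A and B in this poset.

Common predecessors of 5,6: {0,1}
  maximal lower bounds 0 and 1 are incomparable: neither 0<=1 nor 1<=0
→ no greatest lower bound exists

Answer: NO MEET EXISTS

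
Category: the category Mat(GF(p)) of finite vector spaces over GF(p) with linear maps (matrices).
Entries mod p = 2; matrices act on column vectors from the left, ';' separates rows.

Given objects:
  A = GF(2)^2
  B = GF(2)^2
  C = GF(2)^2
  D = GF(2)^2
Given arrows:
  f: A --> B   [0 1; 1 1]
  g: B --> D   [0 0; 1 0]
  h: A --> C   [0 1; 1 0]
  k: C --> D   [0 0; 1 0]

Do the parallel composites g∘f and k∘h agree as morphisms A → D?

Answer: COMMUTES

Work:
Along f;g (path 1):
  e0=⟨1,0⟩ f-->⟨0,1⟩ g-->⟨0,0⟩
  e1=⟨0,1⟩ f-->⟨1,1⟩ g-->⟨0,1⟩
  ⟦path⟧₁ = [0 0; 0 1]
Along h;k (path 2):
  e0=⟨1,0⟩ h-->⟨0,1⟩ k-->⟨0,0⟩
  e1=⟨0,1⟩ h-->⟨1,0⟩ k-->⟨0,1⟩
  ⟦path⟧₂ = [0 0; 0 1]
Equal? YES — commutes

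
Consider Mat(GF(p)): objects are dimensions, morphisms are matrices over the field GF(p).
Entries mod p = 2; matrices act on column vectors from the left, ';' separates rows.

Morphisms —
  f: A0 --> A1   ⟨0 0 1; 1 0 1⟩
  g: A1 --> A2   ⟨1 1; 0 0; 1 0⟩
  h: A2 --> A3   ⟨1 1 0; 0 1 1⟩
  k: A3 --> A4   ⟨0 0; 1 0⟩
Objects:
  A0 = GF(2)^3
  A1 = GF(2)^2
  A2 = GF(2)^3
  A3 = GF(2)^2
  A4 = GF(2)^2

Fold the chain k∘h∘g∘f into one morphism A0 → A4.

Answer: ⟨0 0 0; 1 0 0⟩

Derivation:
  e0=[1,0,0] f-->[0,1] g-->[1,0,0] h-->[1,0] k-->[0,1]
  e1=[0,1,0] f-->[0,0] g-->[0,0,0] h-->[0,0] k-->[0,0]
  e2=[0,0,1] f-->[1,1] g-->[0,0,1] h-->[0,1] k-->[0,0]
composite: ⟨0 0 0; 1 0 0⟩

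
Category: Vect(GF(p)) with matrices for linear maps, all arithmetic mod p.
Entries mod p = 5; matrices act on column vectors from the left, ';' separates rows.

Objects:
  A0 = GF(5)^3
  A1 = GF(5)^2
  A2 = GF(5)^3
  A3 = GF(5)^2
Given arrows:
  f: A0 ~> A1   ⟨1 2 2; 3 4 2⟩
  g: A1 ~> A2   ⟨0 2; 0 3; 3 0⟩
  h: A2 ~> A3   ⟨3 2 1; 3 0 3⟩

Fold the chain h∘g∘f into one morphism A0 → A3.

  e0=⟨1,0,0⟩ f~>⟨1,3⟩ g~>⟨1,4,3⟩ h~>⟨4,2⟩
  e1=⟨0,1,0⟩ f~>⟨2,4⟩ g~>⟨3,2,1⟩ h~>⟨4,2⟩
  e2=⟨0,0,1⟩ f~>⟨2,2⟩ g~>⟨4,1,1⟩ h~>⟨0,0⟩
result: ⟨4 4 0; 2 2 0⟩

Answer: ⟨4 4 0; 2 2 0⟩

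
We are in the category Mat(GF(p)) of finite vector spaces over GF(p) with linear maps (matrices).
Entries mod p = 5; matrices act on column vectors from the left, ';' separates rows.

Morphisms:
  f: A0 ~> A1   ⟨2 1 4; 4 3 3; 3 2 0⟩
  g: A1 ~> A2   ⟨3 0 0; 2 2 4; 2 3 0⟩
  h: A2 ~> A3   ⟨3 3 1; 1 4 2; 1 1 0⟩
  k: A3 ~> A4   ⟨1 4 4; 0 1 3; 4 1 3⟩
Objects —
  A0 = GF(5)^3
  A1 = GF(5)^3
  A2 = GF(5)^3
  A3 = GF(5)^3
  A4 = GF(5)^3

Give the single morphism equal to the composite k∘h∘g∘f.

  e0=[1,0,0] f~>[2,4,3] g~>[1,4,1] h~>[1,4,0] k~>[2,4,3]
  e1=[0,1,0] f~>[1,3,2] g~>[3,1,1] h~>[3,4,4] k~>[0,1,3]
  e2=[0,0,1] f~>[4,3,0] g~>[2,4,2] h~>[0,2,1] k~>[2,0,0]
⟦path⟧: ⟨2 0 2; 4 1 0; 3 3 0⟩

Answer: ⟨2 0 2; 4 1 0; 3 3 0⟩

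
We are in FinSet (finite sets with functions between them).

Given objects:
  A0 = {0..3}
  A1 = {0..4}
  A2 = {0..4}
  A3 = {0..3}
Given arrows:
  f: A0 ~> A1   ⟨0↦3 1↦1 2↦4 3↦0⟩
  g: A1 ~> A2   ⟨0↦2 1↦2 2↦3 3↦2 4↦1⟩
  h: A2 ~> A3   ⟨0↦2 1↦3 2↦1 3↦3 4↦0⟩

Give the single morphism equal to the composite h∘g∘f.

Answer: ⟨0↦1 1↦1 2↦3 3↦1⟩

Work:
  0 f~>3 g~>2 h~>1
  1 f~>1 g~>2 h~>1
  2 f~>4 g~>1 h~>3
  3 f~>0 g~>2 h~>1
result: ⟨0↦1 1↦1 2↦3 3↦1⟩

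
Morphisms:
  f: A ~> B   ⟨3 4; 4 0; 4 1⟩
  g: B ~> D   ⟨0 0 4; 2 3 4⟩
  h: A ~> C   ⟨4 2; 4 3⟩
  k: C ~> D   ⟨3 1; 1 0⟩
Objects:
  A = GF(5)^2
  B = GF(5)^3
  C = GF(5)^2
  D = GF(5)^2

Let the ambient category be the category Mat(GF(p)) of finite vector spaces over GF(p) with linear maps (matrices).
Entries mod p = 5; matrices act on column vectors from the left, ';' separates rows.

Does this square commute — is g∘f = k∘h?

Answer: COMMUTES

Trace:
1) trace f;g:
  e0=⟨1,0⟩ f~>⟨3,4,4⟩ g~>⟨1,4⟩
  e1=⟨0,1⟩ f~>⟨4,0,1⟩ g~>⟨4,2⟩
  composite₁ = ⟨1 4; 4 2⟩
2) trace h;k:
  e0=⟨1,0⟩ h~>⟨4,4⟩ k~>⟨1,4⟩
  e1=⟨0,1⟩ h~>⟨2,3⟩ k~>⟨4,2⟩
  composite₂ = ⟨1 4; 4 2⟩
Equal? equal; square commutes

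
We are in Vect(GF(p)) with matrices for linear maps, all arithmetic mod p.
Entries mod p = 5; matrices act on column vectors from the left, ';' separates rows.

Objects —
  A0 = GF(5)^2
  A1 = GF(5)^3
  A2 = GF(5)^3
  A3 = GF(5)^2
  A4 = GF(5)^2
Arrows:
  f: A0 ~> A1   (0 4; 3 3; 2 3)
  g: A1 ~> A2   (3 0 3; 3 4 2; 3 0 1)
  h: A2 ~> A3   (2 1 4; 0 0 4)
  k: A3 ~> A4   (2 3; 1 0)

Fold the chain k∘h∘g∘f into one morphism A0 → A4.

  e0=(1,0) f~>(0,3,2) g~>(1,1,2) h~>(1,3) k~>(1,1)
  e1=(0,1) f~>(4,3,3) g~>(1,0,0) h~>(2,0) k~>(4,2)
composite: (1 4; 1 2)

Answer: (1 4; 1 2)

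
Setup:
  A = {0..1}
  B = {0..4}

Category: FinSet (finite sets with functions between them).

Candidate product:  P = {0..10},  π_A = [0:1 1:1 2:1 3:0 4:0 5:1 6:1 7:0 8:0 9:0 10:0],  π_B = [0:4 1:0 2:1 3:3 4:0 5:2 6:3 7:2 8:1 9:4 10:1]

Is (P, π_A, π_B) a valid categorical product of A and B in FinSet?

Answer: NOT A VALID PRODUCT — |P|=11 ≠ |A|·|B|=10

Work:
|A|·|B| = 2·5 = 10;  |P| = 11
  → cardinalities differ; no bijection possible.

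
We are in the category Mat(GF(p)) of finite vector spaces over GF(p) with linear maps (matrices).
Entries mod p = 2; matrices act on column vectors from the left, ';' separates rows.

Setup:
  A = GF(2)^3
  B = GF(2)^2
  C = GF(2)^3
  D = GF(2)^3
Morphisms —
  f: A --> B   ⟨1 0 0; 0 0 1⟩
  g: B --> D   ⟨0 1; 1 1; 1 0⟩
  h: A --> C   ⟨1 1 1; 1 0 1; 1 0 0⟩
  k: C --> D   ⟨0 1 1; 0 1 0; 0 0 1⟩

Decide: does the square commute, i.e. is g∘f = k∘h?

Answer: COMMUTES

Trace:
1) trace f;g:
  e0=⟨1,0,0⟩ f-->⟨1,0⟩ g-->⟨0,1,1⟩
  e1=⟨0,1,0⟩ f-->⟨0,0⟩ g-->⟨0,0,0⟩
  e2=⟨0,0,1⟩ f-->⟨0,1⟩ g-->⟨1,1,0⟩
  result₁ = ⟨0 0 1; 1 0 1; 1 0 0⟩
2) trace h;k:
  e0=⟨1,0,0⟩ h-->⟨1,1,1⟩ k-->⟨0,1,1⟩
  e1=⟨0,1,0⟩ h-->⟨1,0,0⟩ k-->⟨0,0,0⟩
  e2=⟨0,0,1⟩ h-->⟨1,1,0⟩ k-->⟨1,1,0⟩
  result₂ = ⟨0 0 1; 1 0 1; 1 0 0⟩
Equal? YES — commutes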